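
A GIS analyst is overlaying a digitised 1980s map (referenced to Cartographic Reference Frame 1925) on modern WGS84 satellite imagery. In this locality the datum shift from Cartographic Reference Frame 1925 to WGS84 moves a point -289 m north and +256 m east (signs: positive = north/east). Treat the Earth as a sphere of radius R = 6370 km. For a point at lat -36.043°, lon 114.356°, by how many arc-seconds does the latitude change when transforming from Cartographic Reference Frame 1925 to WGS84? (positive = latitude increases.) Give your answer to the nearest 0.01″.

Δφ = -9.36″

On a sphere of radius R, 1 rad of latitude = R, so Δφ = ΔN / R = -289.0 / 6370000 = -4.5369e-05 rad = -9.358″.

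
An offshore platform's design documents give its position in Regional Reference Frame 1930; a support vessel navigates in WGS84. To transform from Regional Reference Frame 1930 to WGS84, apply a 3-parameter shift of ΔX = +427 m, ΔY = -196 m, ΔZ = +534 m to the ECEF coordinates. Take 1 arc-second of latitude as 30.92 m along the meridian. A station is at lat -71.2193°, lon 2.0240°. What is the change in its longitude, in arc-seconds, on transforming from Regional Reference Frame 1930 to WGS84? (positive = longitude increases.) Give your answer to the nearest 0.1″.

sin φ = -0.946758, cos φ = 0.321947, sin λ = 0.035318, cos λ = 0.999376.
East component: ΔE = −sin λ·ΔX + cos λ·ΔY = −(0.035318)(427) + (0.999376)(-196) = -210.96 m.
1° of latitude spans 3600 × 30.92 = 111312 m; at latitude φ, 1° of longitude spans that × cos φ = 35836.5 m, so Δλ = -210.96 / 35836.5 × 3600 = -21.192″.

Δλ = -21.2″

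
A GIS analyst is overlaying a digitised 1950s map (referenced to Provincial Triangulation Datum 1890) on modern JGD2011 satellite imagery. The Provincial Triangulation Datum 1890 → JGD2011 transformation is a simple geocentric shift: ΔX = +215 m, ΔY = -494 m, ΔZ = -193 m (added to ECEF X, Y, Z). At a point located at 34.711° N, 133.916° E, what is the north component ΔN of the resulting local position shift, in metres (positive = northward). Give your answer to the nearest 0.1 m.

At φ = 34.711°, λ = 133.916°: sin φ = 0.569437, cos φ = 0.822035, sin λ = 0.720357, cos λ = -0.693603.
ΔN = −sin φ cos λ·ΔX − sin φ sin λ·ΔY + cos φ·ΔZ = −(0.569437)(-0.693603)(215) − (0.569437)(0.720357)(-494) + (0.822035)(-193) = 128.90 m.

ΔN = 128.9 m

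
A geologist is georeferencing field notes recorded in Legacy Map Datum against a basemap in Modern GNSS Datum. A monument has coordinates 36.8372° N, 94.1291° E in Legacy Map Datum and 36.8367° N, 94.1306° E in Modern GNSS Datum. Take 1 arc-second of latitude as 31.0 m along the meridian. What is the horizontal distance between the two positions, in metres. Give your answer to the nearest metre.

Δφ = 36.8367° − 36.8372° = -0.0005°; Δλ = 94.1306° − 94.1291° = +0.0015°.
1° of latitude = 3600 × 31.00 = 111600 m.
ΔN = Δφ × 111600 = -55.8 m; ΔE = Δλ × 111600 × cos(36.8372°) = +0.0015 × 111600 × 0.800342 = 134.0 m.
Distance = √(ΔE² + ΔN²) = √(134.0² + (-55.8)²) = 145.1 m.

145 m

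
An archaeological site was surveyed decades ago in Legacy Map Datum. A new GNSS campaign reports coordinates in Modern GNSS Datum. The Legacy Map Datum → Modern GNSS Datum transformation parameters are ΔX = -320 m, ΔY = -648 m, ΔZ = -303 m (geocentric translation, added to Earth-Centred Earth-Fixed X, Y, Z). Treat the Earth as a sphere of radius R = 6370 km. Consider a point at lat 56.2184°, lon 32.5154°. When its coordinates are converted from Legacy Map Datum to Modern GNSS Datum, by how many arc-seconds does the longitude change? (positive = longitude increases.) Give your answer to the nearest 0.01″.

Δλ = -21.80″

sin φ = 0.831163, cos φ = 0.556029, sin λ = 0.537526, cos λ = 0.843247.
East component: ΔE = −sin λ·ΔX + cos λ·ΔY = −(0.537526)(-320) + (0.843247)(-648) = -374.42 m.
1° of latitude spans πR/180 = 111177 m; at latitude φ, 1° of longitude spans that × cos φ = 61817.9 m, so Δλ = -374.42 / 61817.9 × 3600 = -21.804″.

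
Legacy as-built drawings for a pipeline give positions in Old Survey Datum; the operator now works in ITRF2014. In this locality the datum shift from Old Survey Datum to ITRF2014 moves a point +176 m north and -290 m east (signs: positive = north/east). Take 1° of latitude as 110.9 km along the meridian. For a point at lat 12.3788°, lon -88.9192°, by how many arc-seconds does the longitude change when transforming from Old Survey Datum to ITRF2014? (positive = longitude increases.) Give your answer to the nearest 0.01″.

Δλ = -9.64″

At latitude 12.3788°, cos φ = 0.976752.
1° of longitude at this latitude = 110.9 × cos φ = 108.32 km, so Δλ = -290.0 / 108321.8 = -0.0026772° = -9.638″.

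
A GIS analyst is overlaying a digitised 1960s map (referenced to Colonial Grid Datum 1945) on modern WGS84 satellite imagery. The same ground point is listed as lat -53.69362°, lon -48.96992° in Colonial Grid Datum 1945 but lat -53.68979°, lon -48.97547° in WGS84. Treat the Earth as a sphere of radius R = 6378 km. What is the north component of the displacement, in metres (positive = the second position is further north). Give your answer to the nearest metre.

Δφ = -53.68979° − -53.69362° = +0.00383°; Δλ = -48.97547° − -48.96992° = -0.00555°.
1° along a meridian = πR/180 = 111317 m.
ΔN = Δφ × 111317 = 426.3 m; ΔE = Δλ × 111317 × cos(-53.69362°) = -0.00555 × 111317 × 0.592103 = -365.8 m.

ΔN = 426 m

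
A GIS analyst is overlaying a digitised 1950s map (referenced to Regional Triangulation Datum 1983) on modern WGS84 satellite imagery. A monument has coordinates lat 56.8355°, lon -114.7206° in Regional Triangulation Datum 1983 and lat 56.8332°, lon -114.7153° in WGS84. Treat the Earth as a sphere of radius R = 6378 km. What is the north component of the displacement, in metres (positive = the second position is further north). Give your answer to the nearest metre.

ΔN = -256 m

Δφ = 56.8332° − 56.8355° = -0.0023°; Δλ = -114.7153° − -114.7206° = +0.0053°.
1° along a meridian = πR/180 = 111317 m.
ΔN = Δφ × 111317 = -256.0 m; ΔE = Δλ × 111317 × cos(56.8355°) = +0.0053 × 111317 × 0.547045 = 322.7 m.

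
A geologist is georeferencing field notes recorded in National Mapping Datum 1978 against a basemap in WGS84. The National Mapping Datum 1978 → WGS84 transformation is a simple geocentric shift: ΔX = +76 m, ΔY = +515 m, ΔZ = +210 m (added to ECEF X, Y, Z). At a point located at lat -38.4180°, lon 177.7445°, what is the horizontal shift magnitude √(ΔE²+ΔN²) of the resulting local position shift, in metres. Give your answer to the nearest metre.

534 m

At φ = -38.4180°, λ = 177.7445°: sin φ = -0.621394, cos φ = 0.783498, sin λ = 0.039356, cos λ = -0.999225.
ΔE = −sin λ·ΔX + cos λ·ΔY = −(0.039356)·(76) + (-0.999225)·(515) = -517.59 m.
ΔN = −sin φ cos λ·ΔX − sin φ sin λ·ΔY + cos φ·ΔZ = −(-0.621394)(-0.999225)(76) − (-0.621394)(0.039356)(515) + (0.783498)(210) = 129.94 m.
Horizontal magnitude = √(ΔE² + ΔN²) = √((-517.59)² + 129.94²) = 533.65 m.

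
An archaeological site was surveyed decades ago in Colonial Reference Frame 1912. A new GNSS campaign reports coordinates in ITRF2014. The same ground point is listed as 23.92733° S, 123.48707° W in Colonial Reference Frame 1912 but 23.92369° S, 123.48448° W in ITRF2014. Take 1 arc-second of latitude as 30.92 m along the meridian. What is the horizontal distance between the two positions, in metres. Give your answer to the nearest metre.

Δφ = -23.92369° − -23.92733° = +0.00364°; Δλ = -123.48448° − -123.48707° = +0.00259°.
1° of latitude = 3600 × 30.92 = 111312 m.
ΔN = Δφ × 111312 = 405.2 m; ΔE = Δλ × 111312 × cos(-23.92733°) = +0.00259 × 111312 × 0.914061 = 263.5 m.
Distance = √(ΔE² + ΔN²) = √(263.5² + 405.2²) = 483.3 m.

483 m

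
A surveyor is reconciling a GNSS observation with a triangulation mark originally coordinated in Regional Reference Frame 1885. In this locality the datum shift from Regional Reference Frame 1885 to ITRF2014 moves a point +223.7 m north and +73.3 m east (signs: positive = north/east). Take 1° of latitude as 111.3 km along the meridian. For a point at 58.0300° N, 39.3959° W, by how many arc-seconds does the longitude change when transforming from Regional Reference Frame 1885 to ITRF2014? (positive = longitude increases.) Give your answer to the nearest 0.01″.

Δλ = 4.48″

At latitude 58.0300°, cos φ = 0.529475.
1° of longitude at this latitude = 111.3 × cos φ = 58.93 km, so Δλ = 73.3 / 58930.6 = 0.0012438° = 4.478″.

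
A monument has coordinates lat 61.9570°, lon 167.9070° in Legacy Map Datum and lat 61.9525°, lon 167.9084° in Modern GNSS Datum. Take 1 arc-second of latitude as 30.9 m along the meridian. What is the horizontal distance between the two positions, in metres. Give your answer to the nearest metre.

506 m

Δφ = 61.9525° − 61.9570° = -0.0045°; Δλ = 167.9084° − 167.9070° = +0.0014°.
1° of latitude = 3600 × 30.90 = 111240 m.
ΔN = Δφ × 111240 = -500.6 m; ΔE = Δλ × 111240 × cos(61.9570°) = +0.0014 × 111240 × 0.470134 = 73.2 m.
Distance = √(ΔE² + ΔN²) = √(73.2² + (-500.6)²) = 505.9 m.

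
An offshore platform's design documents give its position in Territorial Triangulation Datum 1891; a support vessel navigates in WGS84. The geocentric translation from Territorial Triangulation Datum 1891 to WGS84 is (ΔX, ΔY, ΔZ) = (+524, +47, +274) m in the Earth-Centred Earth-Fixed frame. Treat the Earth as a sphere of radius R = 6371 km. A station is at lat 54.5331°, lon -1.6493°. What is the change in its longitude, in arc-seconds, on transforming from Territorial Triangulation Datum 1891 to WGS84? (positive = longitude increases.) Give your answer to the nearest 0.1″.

sin φ = 0.814451, cos φ = 0.580233, sin λ = -0.028782, cos λ = 0.999586.
East component: ΔE = −sin λ·ΔX + cos λ·ΔY = −(-0.028782)(524) + (0.999586)(47) = 62.06 m.
1° of latitude spans πR/180 = 111195 m; at latitude φ, 1° of longitude spans that × cos φ = 64518.9 m, so Δλ = 62.06 / 64518.9 × 3600 = 3.463″.

Δλ = 3.5″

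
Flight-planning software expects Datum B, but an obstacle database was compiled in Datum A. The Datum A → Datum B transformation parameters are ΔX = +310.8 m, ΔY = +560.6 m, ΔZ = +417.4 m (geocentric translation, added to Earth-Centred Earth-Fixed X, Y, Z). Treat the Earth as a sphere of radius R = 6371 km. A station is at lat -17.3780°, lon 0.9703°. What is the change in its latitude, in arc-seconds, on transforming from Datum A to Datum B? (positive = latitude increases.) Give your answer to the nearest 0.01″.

Δφ = 15.99″

sin φ = -0.298674, cos φ = 0.954355, sin λ = 0.016934, cos λ = 0.999857.
North component: ΔN = −sin φ cos λ·ΔX − sin φ sin λ·ΔY + cos φ·ΔZ = −(-0.298674)(0.999857)(310.8) − (-0.298674)(0.016934)(560.6) + (0.954355)(417.4) = 494.00 m.
1° of latitude spans πR/180 = 111195 m, so Δφ = 494.00 / 111195 × 3600 = 15.993″.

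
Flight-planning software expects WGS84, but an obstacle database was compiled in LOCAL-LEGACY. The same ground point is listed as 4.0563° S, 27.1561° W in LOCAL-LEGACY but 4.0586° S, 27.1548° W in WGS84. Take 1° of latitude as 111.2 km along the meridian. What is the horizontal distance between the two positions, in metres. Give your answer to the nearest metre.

Δφ = -4.0586° − -4.0563° = -0.0023°; Δλ = -27.1548° − -27.1561° = +0.0013°.
ΔN = Δφ × 111200 = -255.8 m; ΔE = Δλ × 111200 × cos(-4.0563°) = +0.0013 × 111200 × 0.997495 = 144.2 m.
Distance = √(ΔE² + ΔN²) = √(144.2² + (-255.8)²) = 293.6 m.

294 m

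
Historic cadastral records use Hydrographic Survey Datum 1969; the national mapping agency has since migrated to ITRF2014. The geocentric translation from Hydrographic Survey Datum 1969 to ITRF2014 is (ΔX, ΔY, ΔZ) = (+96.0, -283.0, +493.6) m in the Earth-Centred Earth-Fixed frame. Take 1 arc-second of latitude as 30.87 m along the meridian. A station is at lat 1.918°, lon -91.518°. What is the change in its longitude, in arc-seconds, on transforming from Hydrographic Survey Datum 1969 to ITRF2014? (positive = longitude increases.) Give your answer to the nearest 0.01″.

sin φ = 0.033469, cos φ = 0.999440, sin λ = -0.999649, cos λ = -0.026491.
East component: ΔE = −sin λ·ΔX + cos λ·ΔY = −(-0.999649)(96.0) + (-0.026491)(-283.0) = 103.46 m.
1° of latitude spans 3600 × 30.87 = 111132 m; at latitude φ, 1° of longitude spans that × cos φ = 111069.7 m, so Δλ = 103.46 / 111069.7 × 3600 = 3.353″.

Δλ = 3.35″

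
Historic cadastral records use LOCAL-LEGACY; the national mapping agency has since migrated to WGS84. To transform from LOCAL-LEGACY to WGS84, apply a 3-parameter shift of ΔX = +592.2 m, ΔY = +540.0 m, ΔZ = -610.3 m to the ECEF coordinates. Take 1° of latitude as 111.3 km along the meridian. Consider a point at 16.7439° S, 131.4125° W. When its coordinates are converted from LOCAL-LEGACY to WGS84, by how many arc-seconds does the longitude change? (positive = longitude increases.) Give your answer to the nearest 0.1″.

sin φ = -0.288094, cos φ = 0.957602, sin λ = -0.749967, cos λ = -0.661475.
East component: ΔE = −sin λ·ΔX + cos λ·ΔY = −(-0.749967)(592.2) + (-0.661475)(540.0) = 86.93 m.
1° of latitude spans 111300 m; at latitude φ, 1° of longitude spans that × cos φ = 106581.1 m, so Δλ = 86.93 / 106581.1 × 3600 = 2.936″.

Δλ = 2.9″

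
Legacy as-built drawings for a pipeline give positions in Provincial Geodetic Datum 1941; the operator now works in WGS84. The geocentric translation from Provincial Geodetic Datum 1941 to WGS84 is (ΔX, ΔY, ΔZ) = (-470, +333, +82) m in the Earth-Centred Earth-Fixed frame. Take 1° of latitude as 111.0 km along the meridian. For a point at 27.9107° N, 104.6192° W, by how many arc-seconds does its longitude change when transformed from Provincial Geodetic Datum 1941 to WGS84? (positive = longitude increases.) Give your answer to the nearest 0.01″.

Δλ = -19.78″

sin φ = 0.468095, cos φ = 0.883678, sin λ = -0.967625, cos λ = -0.252394.
East component: ΔE = −sin λ·ΔX + cos λ·ΔY = −(-0.967625)(-470) + (-0.252394)(333) = -538.83 m.
1° of latitude spans 111000 m; at latitude φ, 1° of longitude spans that × cos φ = 98088.3 m, so Δλ = -538.83 / 98088.3 × 3600 = -19.776″.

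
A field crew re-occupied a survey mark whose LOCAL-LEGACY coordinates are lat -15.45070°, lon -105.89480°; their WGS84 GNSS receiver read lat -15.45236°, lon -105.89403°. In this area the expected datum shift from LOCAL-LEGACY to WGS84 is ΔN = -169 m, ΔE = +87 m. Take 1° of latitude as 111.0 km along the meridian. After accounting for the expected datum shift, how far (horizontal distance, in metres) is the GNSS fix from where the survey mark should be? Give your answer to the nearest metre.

Observed coordinate differences: Δφ = -0.00166°, Δλ = +0.00077°.
Converting to metres (1° lat = 111000 m, cos φ = 0.963860): observed ΔN = -184.3 m, observed ΔE = 82.4 m.
Subtracting the expected shift leaves a residual of -184.3 − (-169) = -15.3 m north and 82.4 − (87) = -4.6 m east.
Residual distance = √((-15.3)² + (-4.6)²) = 15.9 m.

16 m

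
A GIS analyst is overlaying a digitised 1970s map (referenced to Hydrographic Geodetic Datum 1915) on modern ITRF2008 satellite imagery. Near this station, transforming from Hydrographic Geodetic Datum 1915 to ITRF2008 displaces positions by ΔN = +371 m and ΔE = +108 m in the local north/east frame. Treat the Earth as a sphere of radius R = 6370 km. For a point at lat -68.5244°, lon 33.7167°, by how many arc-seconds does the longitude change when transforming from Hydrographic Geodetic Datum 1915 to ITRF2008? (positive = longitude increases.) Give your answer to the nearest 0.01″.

At latitude -68.5244°, cos φ = 0.366105.
One radian of longitude at latitude φ spans R cos φ, so Δλ = ΔE / (R cos φ) = 108.0 / (6370000 × 0.366105) = 4.6310e-05 rad = 9.552″.

Δλ = 9.55″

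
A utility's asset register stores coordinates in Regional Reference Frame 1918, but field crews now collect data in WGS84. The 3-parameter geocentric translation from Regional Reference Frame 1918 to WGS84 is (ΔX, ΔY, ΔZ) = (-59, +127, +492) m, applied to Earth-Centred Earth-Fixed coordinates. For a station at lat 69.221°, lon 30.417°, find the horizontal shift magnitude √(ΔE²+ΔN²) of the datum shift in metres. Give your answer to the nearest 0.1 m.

213.7 m

At φ = 69.221°, λ = 30.417°: sin φ = 0.934956, cos φ = 0.354764, sin λ = 0.506290, cos λ = 0.862363.
ΔE = −sin λ·ΔX + cos λ·ΔY = −(0.506290)·(-59) + (0.862363)·(127) = 139.39 m.
ΔN = −sin φ cos λ·ΔX − sin φ sin λ·ΔY + cos φ·ΔZ = −(0.934956)(0.862363)(-59) − (0.934956)(0.506290)(127) + (0.354764)(492) = 162.00 m.
Horizontal magnitude = √(ΔE² + ΔN²) = √(139.39² + 162.00²) = 213.71 m.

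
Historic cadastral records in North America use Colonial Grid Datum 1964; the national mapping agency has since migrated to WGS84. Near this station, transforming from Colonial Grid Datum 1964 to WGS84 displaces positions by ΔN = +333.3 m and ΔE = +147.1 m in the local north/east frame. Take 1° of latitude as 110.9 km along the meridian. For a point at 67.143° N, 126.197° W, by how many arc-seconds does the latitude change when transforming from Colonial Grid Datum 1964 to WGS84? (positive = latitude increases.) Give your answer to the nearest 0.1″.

Δφ = 10.8″

1° of latitude = 110.9 km, so Δφ = 333.3 / 110900 = 0.0030054° = 10.819″.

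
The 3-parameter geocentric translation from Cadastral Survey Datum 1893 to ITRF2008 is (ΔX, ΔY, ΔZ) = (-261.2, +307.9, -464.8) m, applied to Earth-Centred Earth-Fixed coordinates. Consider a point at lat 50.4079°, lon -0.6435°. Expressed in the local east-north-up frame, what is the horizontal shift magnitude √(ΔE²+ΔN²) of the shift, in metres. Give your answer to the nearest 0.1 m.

318.6 m

The local east axis at (φ, λ) is (−sin λ, cos λ, 0), so ΔE = −sin(-0.6435°)·(-261.2) + cos(-0.6435°)·307.9 = 304.95 m.
The local north axis is (−sin φ cos λ, −sin φ sin λ, cos φ), giving ΔN = 201.268 + 2.665 − 296.225 = -92.29 m.
Horizontal magnitude = √(ΔE² + ΔN²) = √(304.95² + (-92.29)²) = 318.61 m.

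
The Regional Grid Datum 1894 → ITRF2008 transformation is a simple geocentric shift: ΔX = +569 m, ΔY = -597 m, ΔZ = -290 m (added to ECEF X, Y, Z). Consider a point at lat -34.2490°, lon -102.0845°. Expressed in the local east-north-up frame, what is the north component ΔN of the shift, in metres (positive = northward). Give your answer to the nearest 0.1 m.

At φ = -34.2490°, λ = -102.0845°: sin φ = -0.562791, cos φ = 0.826600, sin λ = -0.977840, cos λ = -0.209354.
ΔN = −sin φ cos λ·ΔX − sin φ sin λ·ΔY + cos φ·ΔZ = −(-0.562791)(-0.209354)(569) − (-0.562791)(-0.977840)(-597) + (0.826600)(-290) = 21.79 m.

ΔN = 21.8 m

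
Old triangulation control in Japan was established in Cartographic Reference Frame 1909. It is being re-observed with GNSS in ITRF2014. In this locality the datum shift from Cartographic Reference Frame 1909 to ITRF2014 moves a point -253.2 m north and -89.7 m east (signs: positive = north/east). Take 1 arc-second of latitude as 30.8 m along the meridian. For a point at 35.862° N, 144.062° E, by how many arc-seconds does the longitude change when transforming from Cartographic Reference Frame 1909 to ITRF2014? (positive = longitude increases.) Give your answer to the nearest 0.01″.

At latitude 35.862°, cos φ = 0.810430.
1″ of longitude at this latitude = 30.80 × cos φ = 24.9613 m, so Δλ = -89.7 / 24.9613 = -3.594″.

Δλ = -3.59″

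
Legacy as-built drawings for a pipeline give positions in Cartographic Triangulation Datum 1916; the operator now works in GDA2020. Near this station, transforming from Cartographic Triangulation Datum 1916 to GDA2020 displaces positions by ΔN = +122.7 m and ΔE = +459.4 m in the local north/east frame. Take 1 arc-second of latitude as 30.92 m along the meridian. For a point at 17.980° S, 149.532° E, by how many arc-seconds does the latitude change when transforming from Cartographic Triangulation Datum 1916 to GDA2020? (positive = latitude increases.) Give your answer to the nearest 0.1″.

1″ of latitude = 30.92 m, so Δφ = 122.7 / 30.92 = 3.968″.

Δφ = 4.0″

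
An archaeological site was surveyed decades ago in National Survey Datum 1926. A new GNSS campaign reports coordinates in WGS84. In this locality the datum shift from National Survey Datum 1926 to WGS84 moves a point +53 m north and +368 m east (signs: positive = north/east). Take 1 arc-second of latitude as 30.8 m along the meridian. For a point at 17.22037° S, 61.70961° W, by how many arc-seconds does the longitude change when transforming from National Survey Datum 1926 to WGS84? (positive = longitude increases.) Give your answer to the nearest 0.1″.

Δλ = 12.5″

At latitude -17.22037°, cos φ = 0.955173.
1″ of longitude at this latitude = 30.80 × cos φ = 29.4193 m, so Δλ = 368.0 / 29.4193 = 12.509″.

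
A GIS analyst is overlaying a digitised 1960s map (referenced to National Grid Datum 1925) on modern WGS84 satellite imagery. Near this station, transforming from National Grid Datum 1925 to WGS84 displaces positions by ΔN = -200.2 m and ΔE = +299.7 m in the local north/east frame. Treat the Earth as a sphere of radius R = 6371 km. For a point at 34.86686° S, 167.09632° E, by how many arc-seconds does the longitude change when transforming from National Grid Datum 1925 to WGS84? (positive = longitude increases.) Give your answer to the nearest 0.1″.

Δλ = 11.8″

At latitude -34.86686°, cos φ = 0.820483.
One radian of longitude at latitude φ spans R cos φ, so Δλ = ΔE / (R cos φ) = 299.7 / (6371000 × 0.820483) = 5.7334e-05 rad = 11.826″.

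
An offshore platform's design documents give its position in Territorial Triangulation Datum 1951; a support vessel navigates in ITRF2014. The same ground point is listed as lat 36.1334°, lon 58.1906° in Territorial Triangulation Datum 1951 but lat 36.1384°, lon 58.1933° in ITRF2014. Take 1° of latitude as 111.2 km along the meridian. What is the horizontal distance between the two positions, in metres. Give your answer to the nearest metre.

607 m

Δφ = 36.1384° − 36.1334° = +0.0050°; Δλ = 58.1933° − 58.1906° = +0.0027°.
ΔN = Δφ × 111200 = 556.0 m; ΔE = Δλ × 111200 × cos(36.1334°) = +0.0027 × 111200 × 0.807646 = 242.5 m.
Distance = √(ΔE² + ΔN²) = √(242.5² + 556.0²) = 606.6 m.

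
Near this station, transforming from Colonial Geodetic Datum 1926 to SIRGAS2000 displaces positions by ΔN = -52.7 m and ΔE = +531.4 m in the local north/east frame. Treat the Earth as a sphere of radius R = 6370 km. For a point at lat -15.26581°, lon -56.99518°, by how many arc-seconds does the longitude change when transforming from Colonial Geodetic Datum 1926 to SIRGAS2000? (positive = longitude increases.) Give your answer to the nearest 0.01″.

Δλ = 17.84″

At latitude -15.26581°, cos φ = 0.964715.
One radian of longitude at latitude φ spans R cos φ, so Δλ = ΔE / (R cos φ) = 531.4 / (6370000 × 0.964715) = 8.6474e-05 rad = 17.836″.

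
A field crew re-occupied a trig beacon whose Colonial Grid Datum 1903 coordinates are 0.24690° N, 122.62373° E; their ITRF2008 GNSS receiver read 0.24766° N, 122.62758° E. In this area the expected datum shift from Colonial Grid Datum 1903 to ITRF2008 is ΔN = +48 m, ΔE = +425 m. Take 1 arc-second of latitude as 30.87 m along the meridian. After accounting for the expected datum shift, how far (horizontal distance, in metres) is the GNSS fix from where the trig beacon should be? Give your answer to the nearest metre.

Observed coordinate differences: Δφ = +0.00076°, Δλ = +0.00385°.
Converting to metres (1° lat = 111132 m, cos φ = 0.999991): observed ΔN = 84.5 m, observed ΔE = 427.9 m.
Subtracting the expected shift leaves a residual of 84.5 − (48) = 36.5 m north and 427.9 − (425) = 2.9 m east.
Residual distance = √(36.5² + 2.9²) = 36.6 m.

37 m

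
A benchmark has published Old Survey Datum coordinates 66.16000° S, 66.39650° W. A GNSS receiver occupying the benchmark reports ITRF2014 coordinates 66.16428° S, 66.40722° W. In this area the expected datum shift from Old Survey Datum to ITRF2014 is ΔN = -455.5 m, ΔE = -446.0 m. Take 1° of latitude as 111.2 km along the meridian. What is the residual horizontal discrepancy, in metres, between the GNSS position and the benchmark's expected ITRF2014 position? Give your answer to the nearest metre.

41 m

Observed coordinate differences: Δφ = -0.00428°, Δλ = -0.01072°.
Converting to metres (1° lat = 111200 m, cos φ = 0.404184): observed ΔN = -475.9 m, observed ΔE = -481.8 m.
Subtracting the expected shift leaves a residual of -475.9 − (-455.5) = -20.4 m north and -481.8 − (-446.0) = -35.8 m east.
Residual distance = √((-20.4)² + (-35.8)²) = 41.2 m.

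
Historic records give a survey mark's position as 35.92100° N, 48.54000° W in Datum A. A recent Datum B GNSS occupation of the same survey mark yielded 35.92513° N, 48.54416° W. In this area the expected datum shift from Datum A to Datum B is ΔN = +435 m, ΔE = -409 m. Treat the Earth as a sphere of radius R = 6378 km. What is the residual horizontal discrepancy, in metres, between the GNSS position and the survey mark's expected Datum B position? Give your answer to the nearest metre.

42 m

Observed coordinate differences: Δφ = +0.00413°, Δλ = -0.00416°.
Converting to metres (1° lat = 111317 m, cos φ = 0.809827): observed ΔN = 459.7 m, observed ΔE = -375.0 m.
Subtracting the expected shift leaves a residual of 459.7 − (435) = 24.7 m north and -375.0 − (-409) = 34.0 m east.
Residual distance = √(24.7² + 34.0²) = 42.0 m.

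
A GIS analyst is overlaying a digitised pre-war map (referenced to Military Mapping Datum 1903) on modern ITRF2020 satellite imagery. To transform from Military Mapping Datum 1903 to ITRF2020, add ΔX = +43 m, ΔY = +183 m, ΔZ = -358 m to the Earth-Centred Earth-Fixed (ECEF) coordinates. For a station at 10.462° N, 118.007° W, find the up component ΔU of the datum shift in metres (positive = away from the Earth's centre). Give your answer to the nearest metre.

At φ = 10.462°, λ = -118.007°: sin φ = 0.181583, cos φ = 0.983376, sin λ = -0.882890, cos λ = -0.469579.
ΔU = cos φ cos λ·ΔX + cos φ sin λ·ΔY + sin φ·ΔZ = (0.983376)(-0.469579)(43) + (0.983376)(-0.882890)(183) + (0.181583)(-358) = -243.75 m.

ΔU = -244 m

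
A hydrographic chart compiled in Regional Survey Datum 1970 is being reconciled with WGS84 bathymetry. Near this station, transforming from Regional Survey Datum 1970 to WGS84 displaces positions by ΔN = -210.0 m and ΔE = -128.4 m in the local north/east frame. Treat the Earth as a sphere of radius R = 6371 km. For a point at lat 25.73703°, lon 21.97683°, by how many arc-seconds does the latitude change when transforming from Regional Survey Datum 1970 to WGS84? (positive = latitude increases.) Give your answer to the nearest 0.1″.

On a sphere of radius R, 1 rad of latitude = R, so Δφ = ΔN / R = -210.0 / 6371000 = -3.2962e-05 rad = -6.799″.

Δφ = -6.8″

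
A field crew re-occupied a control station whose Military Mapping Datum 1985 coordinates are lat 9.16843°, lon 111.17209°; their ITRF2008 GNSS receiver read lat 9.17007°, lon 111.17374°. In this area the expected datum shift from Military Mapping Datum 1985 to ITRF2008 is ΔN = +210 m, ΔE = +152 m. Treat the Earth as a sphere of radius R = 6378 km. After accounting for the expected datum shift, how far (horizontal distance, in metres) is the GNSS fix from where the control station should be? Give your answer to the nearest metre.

Observed coordinate differences: Δφ = +0.00164°, Δλ = +0.00165°.
Converting to metres (1° lat = 111317 m, cos φ = 0.987224): observed ΔN = 182.6 m, observed ΔE = 181.3 m.
Subtracting the expected shift leaves a residual of 182.6 − (210) = -27.4 m north and 181.3 − (152) = 29.3 m east.
Residual distance = √((-27.4)² + 29.3²) = 40.2 m.

40 m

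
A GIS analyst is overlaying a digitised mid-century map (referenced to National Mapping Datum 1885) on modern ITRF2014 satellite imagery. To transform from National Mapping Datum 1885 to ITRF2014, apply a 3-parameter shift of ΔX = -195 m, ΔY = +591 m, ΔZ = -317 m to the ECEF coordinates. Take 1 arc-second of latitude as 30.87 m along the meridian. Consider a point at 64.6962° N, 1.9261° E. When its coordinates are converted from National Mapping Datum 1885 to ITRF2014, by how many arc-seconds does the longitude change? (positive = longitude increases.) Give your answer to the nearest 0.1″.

sin φ = 0.904054, cos φ = 0.427418, sin λ = 0.033610, cos λ = 0.999435.
East component: ΔE = −sin λ·ΔX + cos λ·ΔY = −(0.033610)(-195) + (0.999435)(591) = 597.22 m.
1° of latitude spans 3600 × 30.87 = 111132 m; at latitude φ, 1° of longitude spans that × cos φ = 47499.8 m, so Δλ = 597.22 / 47499.8 × 3600 = 45.263″.

Δλ = 45.3″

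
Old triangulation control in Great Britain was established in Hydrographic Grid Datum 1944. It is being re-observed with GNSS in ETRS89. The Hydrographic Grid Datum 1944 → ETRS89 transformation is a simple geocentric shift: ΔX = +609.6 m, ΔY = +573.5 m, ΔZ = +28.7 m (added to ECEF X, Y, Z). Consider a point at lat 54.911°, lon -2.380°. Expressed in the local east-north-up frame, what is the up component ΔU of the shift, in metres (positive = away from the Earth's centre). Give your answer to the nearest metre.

ΔU = 360 m

At φ = 54.911°, λ = -2.380°: sin φ = 0.818260, cos φ = 0.574848, sin λ = -0.041527, cos λ = 0.999137.
ΔU = cos φ cos λ·ΔX + cos φ sin λ·ΔY + sin φ·ΔZ = (0.574848)(0.999137)(609.6) + (0.574848)(-0.041527)(573.5) + (0.818260)(28.7) = 359.92 m.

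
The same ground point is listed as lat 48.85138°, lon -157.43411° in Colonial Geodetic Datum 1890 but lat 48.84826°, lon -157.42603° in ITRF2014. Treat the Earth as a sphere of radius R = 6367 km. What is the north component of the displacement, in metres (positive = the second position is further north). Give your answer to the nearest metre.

ΔN = -347 m

Δφ = 48.84826° − 48.85138° = -0.00312°; Δλ = -157.42603° − -157.43411° = +0.00808°.
1° along a meridian = πR/180 = 111125 m.
ΔN = Δφ × 111125 = -346.7 m; ΔE = Δλ × 111125 × cos(48.85138°) = +0.00808 × 111125 × 0.658014 = 590.8 m.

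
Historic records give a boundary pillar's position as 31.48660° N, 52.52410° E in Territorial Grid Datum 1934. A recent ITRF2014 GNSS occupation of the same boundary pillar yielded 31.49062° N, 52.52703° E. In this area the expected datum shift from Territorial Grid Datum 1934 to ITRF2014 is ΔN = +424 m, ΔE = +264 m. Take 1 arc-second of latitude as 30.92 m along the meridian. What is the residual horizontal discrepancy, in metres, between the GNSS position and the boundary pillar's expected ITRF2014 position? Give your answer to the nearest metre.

Observed coordinate differences: Δφ = +0.00402°, Δλ = +0.00293°.
Converting to metres (1° lat = 111312 m, cos φ = 0.852762): observed ΔN = 447.5 m, observed ΔE = 278.1 m.
Subtracting the expected shift leaves a residual of 447.5 − (424) = 23.5 m north and 278.1 − (264) = 14.1 m east.
Residual distance = √(23.5² + 14.1²) = 27.4 m.

27 m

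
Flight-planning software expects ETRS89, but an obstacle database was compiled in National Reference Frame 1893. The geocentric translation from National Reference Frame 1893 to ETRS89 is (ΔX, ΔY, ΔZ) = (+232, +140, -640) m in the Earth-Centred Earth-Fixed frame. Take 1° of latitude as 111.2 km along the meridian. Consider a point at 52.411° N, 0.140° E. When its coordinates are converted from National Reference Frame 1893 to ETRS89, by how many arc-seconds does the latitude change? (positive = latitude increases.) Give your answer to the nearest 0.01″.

Δφ = -18.60″

sin φ = 0.792407, cos φ = 0.609993, sin λ = 0.002443, cos λ = 0.999997.
North component: ΔN = −sin φ cos λ·ΔX − sin φ sin λ·ΔY + cos φ·ΔZ = −(0.792407)(0.999997)(232) − (0.792407)(0.002443)(140) + (0.609993)(-640) = -574.50 m.
1° of latitude spans 111200 m, so Δφ = -574.50 / 111200 × 3600 = -18.599″.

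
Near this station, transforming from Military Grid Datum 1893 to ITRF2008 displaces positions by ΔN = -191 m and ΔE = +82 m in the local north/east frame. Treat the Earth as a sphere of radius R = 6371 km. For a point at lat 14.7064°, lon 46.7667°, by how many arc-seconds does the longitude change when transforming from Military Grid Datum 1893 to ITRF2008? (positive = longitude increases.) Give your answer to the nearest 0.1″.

Δλ = 2.7″

At latitude 14.7064°, cos φ = 0.967239.
One radian of longitude at latitude φ spans R cos φ, so Δλ = ΔE / (R cos φ) = 82.0 / (6371000 × 0.967239) = 1.3307e-05 rad = 2.745″.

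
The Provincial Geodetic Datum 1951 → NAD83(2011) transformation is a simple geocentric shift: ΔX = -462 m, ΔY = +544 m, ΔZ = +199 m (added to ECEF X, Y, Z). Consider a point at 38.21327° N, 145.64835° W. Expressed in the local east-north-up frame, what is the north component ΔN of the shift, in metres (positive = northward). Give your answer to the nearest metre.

At φ = 38.21327°, λ = -145.64835°: sin φ = 0.618590, cos φ = 0.785714, sin λ = -0.564271, cos λ = -0.825590.
ΔN = −sin φ cos λ·ΔX − sin φ sin λ·ΔY + cos φ·ΔZ = −(0.618590)(-0.825590)(-462) − (0.618590)(-0.564271)(544) + (0.785714)(199) = 110.30 m.

ΔN = 110 m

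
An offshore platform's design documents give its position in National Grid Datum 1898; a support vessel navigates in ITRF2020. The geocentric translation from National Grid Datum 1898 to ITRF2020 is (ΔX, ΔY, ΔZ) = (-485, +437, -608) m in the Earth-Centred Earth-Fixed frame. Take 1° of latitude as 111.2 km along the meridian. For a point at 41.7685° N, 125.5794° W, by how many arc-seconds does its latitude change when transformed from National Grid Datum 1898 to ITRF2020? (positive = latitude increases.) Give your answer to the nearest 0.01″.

Δφ = -13.10″

sin φ = 0.666123, cos φ = 0.745842, sin λ = -0.813310, cos λ = -0.581831.
North component: ΔN = −sin φ cos λ·ΔX − sin φ sin λ·ΔY + cos φ·ΔZ = −(0.666123)(-0.581831)(-485) − (0.666123)(-0.813310)(437) + (0.745842)(-608) = -404.69 m.
1° of latitude spans 111200 m, so Δφ = -404.69 / 111200 × 3600 = -13.102″.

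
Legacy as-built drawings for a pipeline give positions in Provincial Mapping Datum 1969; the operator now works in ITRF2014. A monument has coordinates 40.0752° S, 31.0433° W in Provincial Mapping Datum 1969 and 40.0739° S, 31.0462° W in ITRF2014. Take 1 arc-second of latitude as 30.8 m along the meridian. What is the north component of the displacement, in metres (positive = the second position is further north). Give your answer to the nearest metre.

ΔN = 144 m

Δφ = -40.0739° − -40.0752° = +0.0013°; Δλ = -31.0462° − -31.0433° = -0.0029°.
1° of latitude = 3600 × 30.80 = 110880 m.
ΔN = Δφ × 110880 = 144.1 m; ΔE = Δλ × 110880 × cos(-40.0752°) = -0.0029 × 110880 × 0.765200 = -246.1 m.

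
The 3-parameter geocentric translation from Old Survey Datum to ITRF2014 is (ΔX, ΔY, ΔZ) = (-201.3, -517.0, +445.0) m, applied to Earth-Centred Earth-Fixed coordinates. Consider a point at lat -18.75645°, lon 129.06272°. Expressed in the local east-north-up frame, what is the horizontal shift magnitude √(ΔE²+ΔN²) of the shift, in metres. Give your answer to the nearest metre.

586 m

At φ = -18.75645°, λ = 129.06272°: sin φ = -0.321546, cos φ = 0.946894, sin λ = 0.776457, cos λ = -0.630171.
ΔE = −sin λ·ΔX + cos λ·ΔY = −(0.776457)·(-201.3) + (-0.630171)·(-517.0) = 482.10 m.
ΔN = −sin φ cos λ·ΔX − sin φ sin λ·ΔY + cos φ·ΔZ = −(-0.321546)(-0.630171)(-201.3) − (-0.321546)(0.776457)(-517.0) + (0.946894)(445.0) = 333.08 m.
Horizontal magnitude = √(ΔE² + ΔN²) = √(482.10² + 333.08²) = 585.97 m.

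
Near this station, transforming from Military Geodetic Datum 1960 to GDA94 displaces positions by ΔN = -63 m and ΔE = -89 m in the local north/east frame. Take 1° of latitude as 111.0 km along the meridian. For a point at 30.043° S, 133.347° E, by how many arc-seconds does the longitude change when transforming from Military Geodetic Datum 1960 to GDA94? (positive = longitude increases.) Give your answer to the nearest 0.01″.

At latitude -30.043°, cos φ = 0.865650.
1° of longitude at this latitude = 111.0 × cos φ = 96.09 km, so Δλ = -89.0 / 96087.1 = -0.0009262° = -3.334″.

Δλ = -3.33″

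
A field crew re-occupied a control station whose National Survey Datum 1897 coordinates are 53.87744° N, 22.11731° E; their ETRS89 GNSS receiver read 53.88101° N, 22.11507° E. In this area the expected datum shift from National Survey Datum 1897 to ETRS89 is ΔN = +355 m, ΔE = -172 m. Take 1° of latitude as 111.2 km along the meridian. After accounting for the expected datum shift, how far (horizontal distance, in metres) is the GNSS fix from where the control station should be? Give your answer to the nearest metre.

Observed coordinate differences: Δφ = +0.00357°, Δλ = -0.00224°.
Converting to metres (1° lat = 111200 m, cos φ = 0.589514): observed ΔN = 397.0 m, observed ΔE = -146.8 m.
Subtracting the expected shift leaves a residual of 397.0 − (355) = 42.0 m north and -146.8 − (-172) = 25.2 m east.
Residual distance = √(42.0² + 25.2²) = 48.9 m.

49 m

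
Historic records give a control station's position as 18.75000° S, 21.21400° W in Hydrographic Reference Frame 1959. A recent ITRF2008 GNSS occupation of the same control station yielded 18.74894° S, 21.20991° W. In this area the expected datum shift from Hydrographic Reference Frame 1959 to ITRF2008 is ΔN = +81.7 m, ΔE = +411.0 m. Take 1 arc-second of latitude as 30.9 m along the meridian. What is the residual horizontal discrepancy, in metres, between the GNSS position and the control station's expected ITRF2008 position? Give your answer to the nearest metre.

41 m

Observed coordinate differences: Δφ = +0.00106°, Δλ = +0.00409°.
Converting to metres (1° lat = 111240 m, cos φ = 0.946930): observed ΔN = 117.9 m, observed ΔE = 430.8 m.
Subtracting the expected shift leaves a residual of 117.9 − (81.7) = 36.2 m north and 430.8 − (411.0) = 19.8 m east.
Residual distance = √(36.2² + 19.8²) = 41.3 m.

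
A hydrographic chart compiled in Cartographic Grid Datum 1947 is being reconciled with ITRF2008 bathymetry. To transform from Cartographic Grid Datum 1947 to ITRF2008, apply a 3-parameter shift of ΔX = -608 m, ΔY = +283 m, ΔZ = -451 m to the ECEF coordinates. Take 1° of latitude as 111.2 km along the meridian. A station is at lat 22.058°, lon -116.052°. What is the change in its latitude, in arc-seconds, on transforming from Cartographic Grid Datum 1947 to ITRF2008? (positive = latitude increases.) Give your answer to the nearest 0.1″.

sin φ = 0.375545, cos φ = 0.926804, sin λ = -0.898396, cos λ = -0.439187.
North component: ΔN = −sin φ cos λ·ΔX − sin φ sin λ·ΔY + cos φ·ΔZ = −(0.375545)(-0.439187)(-608) − (0.375545)(-0.898396)(283) + (0.926804)(-451) = -422.79 m.
1° of latitude spans 111200 m, so Δφ = -422.79 / 111200 × 3600 = -13.687″.

Δφ = -13.7″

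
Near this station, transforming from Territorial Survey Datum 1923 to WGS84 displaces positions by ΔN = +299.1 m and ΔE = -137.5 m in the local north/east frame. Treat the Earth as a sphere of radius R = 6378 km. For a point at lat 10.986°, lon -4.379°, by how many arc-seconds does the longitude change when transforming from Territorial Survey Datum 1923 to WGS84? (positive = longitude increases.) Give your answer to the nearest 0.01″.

Δλ = -4.53″

At latitude 10.986°, cos φ = 0.981674.
One radian of longitude at latitude φ spans R cos φ, so Δλ = ΔE / (R cos φ) = -137.5 / (6378000 × 0.981674) = -2.1961e-05 rad = -4.530″.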